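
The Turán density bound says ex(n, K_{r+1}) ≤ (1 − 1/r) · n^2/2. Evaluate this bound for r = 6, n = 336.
Turán density bound = (5/6) · 336^2/2 = 47040

Turán's theorem: ex(n, K_{r+1}) is achieved by the complete r-partite Turán graph T(n, r) with parts as balanced as possible, and is at most (1 − 1/r) · n^2/2. For r = 6, n = 336: the density bound is (5/6) · 112896/2 = 47040. Since 6 ∣ 336, the Turán graph T(336, 6) has parts of equal size 56, and its edge count e(T(336, 6)) = 47040 attains the density bound exactly.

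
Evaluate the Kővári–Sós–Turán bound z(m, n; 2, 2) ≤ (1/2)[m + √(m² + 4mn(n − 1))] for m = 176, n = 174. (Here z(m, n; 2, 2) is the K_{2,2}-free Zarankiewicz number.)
z(176, 174; 2, 2) ≤ (1/2)[176 + √(176² + 4·176·174·173)] = (1/2)[176 + √21222784] = 2391.4096

Kővári–Sós–Turán: let r_1, ..., r_176 be the row sums and z = Σ r_i the total number of 1s. Each pair of columns can share at most one row with both entries 1 (else a 2×2 all-ones block appears), so Σ_i C(r_i, 2) ≤ C(174, 2) = 15051. By convexity Σ_i C(r_i, 2) ≥ 176·C(z/176, 2) = z(z − 176)/(2·176), giving z² − 176z − 176·174·173 ≤ 0 and hence z ≤ (1/2)[176 + √(30976 + 4·5297952)] = (1/2)[176 + √21222784] ≈ (1/2)(176 + 4606.8193) = 2391.4096.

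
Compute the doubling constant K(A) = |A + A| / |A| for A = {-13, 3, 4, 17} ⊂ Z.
K = |A + A| / |A| = 10/4 = 5/2

Enumerate A + A = {a + b : a, b ∈ A}. With |A| = 4, there are |A|^2 = 16 ordered sum pairs; collecting distinct values, A + A = {-26, -10, -9, 4, 6, 7, 8, 20, 21, 34}, so |A + A| = 10. Thus K = 10/4 = 5/2. For comparison, the minimum possible |A + A| over all 4-element sets is 2·4 − 1 = 7 (so min K = 7/4), attained only by arithmetic progressions.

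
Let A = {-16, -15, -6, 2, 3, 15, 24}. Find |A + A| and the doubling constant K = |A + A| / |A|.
K = |A + A| / |A| = 24/7

Enumerate A + A = {a + b : a, b ∈ A}. With |A| = 7, there are |A|^2 = 49 ordered sum pairs; collecting distinct values, A + A = {-32, -31, -30, -22, -21, -14, -13, -12, -4, -3, -1, 0, 4, 5, 6, 8, 9, 17, 18, 26, 27, 30, 39, 48}, so |A + A| = 24. Thus K = 24/7. For comparison, the minimum possible |A + A| over all 7-element sets is 2·7 − 1 = 13 (so min K = 13/7), attained only by arithmetic progressions.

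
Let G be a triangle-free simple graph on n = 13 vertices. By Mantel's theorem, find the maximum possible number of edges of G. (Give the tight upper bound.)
ex(13, K_3) = ⌊13^2/4⌋ = 42

Mantel (1907): a triangle-free graph on n vertices has at most ⌊n^2/4⌋ edges, with equality for the complete bipartite graph K_{⌊n/2⌋, ⌈n/2⌉}. For n = 13: ⌊13^2/4⌋ = ⌊169/4⌋ = 42. The extremal graph is K_{6, 7}, which has 6·7 = 42 edges.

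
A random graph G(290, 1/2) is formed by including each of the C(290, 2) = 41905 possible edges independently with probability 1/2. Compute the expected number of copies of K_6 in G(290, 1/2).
E[# K_6] = C(290, 6) · (1/2)^C(6, 2) = 784239335880 / 2^15 = 98029916985/4096 ≈ 23933085.201416

For each 6-subset S of vertices (there are C(290, 6) = 784239335880 such S), let X_S = 1 if S induces a K_6 (all C(6, 2) = 15 edges present). Then P(X_S = 1) = (1/2)^15 = 1/32768. By linearity of expectation, E[# K_6] = C(290, 6) · (1/2)^15 = 784239335880 / 32768 = 98029916985/4096 ≈ 23933085.201416.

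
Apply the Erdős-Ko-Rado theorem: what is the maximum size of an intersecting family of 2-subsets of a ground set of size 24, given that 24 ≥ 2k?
max |F| = C(23, 1) = 23

Erdős-Ko-Rado (1961): when n ≥ 2k, max |F| = C(n−1, k−1). The bound is attained by the star {A : i ∈ A} for any fixed i ∈ [n]. Here C(24−1, 2−1) = C(23, 1) = 23.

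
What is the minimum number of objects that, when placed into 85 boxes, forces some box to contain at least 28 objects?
n = (28 − 1)·85 + 1 = 2296

By the generalised pigeonhole principle, to guarantee some box contains ≥ r objects we need more than (r − 1) · k objects total. Threshold: n = (r − 1) · k + 1. With r = 28 and k = 85: n = 27 · 85 + 1 = 2295 + 1 = 2296. For n = 2295 = 27 · 85, we can put exactly 27 objects in every box, avoiding 28 in any single one — so 2296 is tight.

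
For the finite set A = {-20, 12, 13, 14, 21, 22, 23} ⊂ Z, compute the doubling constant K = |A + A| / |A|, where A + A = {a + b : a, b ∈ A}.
K = |A + A| / |A| = 22/7

Enumerate A + A = {a + b : a, b ∈ A}. With |A| = 7, there are |A|^2 = 49 ordered sum pairs; collecting distinct values, A + A = {-40, -8, -7, -6, 1, 2, 3, 24, 25, 26, 27, 28, 33, 34, 35, 36, 37, 42, 43, 44, 45, 46}, so |A + A| = 22. Thus K = 22/7. For comparison, the minimum possible |A + A| over all 7-element sets is 2·7 − 1 = 13 (so min K = 13/7), attained only by arithmetic progressions.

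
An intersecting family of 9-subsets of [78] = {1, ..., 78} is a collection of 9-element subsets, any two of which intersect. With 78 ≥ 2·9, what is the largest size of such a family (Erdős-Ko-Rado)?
max |F| = C(77, 8) = 21042072975

Erdős-Ko-Rado (1961): when n ≥ 2k, max |F| = C(n−1, k−1). The bound is attained by the star {A : i ∈ A} for any fixed i ∈ [n]. Here C(78−1, 9−1) = C(77, 8) = 21042072975.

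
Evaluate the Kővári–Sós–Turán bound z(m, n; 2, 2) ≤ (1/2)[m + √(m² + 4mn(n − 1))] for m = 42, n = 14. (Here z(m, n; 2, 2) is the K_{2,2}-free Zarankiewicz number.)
z(42, 14; 2, 2) ≤ (1/2)[42 + √(42² + 4·42·14·13)] = (1/2)[42 + √32340] = 110.9166

Kővári–Sós–Turán: let r_1, ..., r_42 be the row sums and z = Σ r_i the total number of 1s. Each pair of columns can share at most one row with both entries 1 (else a 2×2 all-ones block appears), so Σ_i C(r_i, 2) ≤ C(14, 2) = 91. By convexity Σ_i C(r_i, 2) ≥ 42·C(z/42, 2) = z(z − 42)/(2·42), giving z² − 42z − 42·14·13 ≤ 0 and hence z ≤ (1/2)[42 + √(1764 + 4·7644)] = (1/2)[42 + √32340] ≈ (1/2)(42 + 179.8333) = 110.9166.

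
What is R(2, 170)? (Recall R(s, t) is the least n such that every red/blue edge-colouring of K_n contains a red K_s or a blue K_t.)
R(2, 170) = 170

R(2, k) = k for all k ≥ 2: in a 2-colouring of K_k, either some edge is red (a red K_2) or all edges are blue (a blue K_k). And K_{169} coloured all-blue has no blue K_170, so R(2, 170) > 169. Hence R(2, 170) = 170.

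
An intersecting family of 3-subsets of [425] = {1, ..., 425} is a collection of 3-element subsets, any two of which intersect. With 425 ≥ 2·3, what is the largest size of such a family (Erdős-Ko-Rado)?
max |F| = C(424, 2) = 89676

Erdős-Ko-Rado (1961): when n ≥ 2k, max |F| = C(n−1, k−1). The bound is attained by the star {A : i ∈ A} for any fixed i ∈ [n]. Here C(425−1, 3−1) = C(424, 2) = 89676.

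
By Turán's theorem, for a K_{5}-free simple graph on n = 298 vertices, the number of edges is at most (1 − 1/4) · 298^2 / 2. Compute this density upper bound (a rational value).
Turán density bound = (3/4) · 298^2/2 = 66603/2 ≈ 33301.5

Turán's theorem: ex(n, K_{r+1}) is achieved by the complete r-partite Turán graph T(n, r) with parts as balanced as possible, and is at most (1 − 1/r) · n^2/2. For r = 4, n = 298: the density bound is (3/4) · 88804/2 = 66603/2 ≈ 33301.5. The integer-valued extremum is e(T(298, 4)) = 33301, which is strictly less than the density bound 66603/2 since 4 ∤ 298 (the parts of T(298, 4) cannot all be equal).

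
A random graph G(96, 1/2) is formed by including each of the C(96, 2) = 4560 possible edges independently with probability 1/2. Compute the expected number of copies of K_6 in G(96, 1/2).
E[# K_6] = C(96, 6) · (1/2)^C(6, 2) = 927048304 / 2^15 = 57940519/2048 ≈ 28291.269043

For each 6-subset S of vertices (there are C(96, 6) = 927048304 such S), let X_S = 1 if S induces a K_6 (all C(6, 2) = 15 edges present). Then P(X_S = 1) = (1/2)^15 = 1/32768. By linearity of expectation, E[# K_6] = C(96, 6) · (1/2)^15 = 927048304 / 32768 = 57940519/2048 ≈ 28291.269043.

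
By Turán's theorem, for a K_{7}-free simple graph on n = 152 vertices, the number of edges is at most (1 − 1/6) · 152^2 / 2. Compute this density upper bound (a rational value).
Turán density bound = (5/6) · 152^2/2 = 28880/3 ≈ 9626.6667

Turán's theorem: ex(n, K_{r+1}) is achieved by the complete r-partite Turán graph T(n, r) with parts as balanced as possible, and is at most (1 − 1/r) · n^2/2. For r = 6, n = 152: the density bound is (5/6) · 23104/2 = 28880/3 ≈ 9626.6667. The integer-valued extremum is e(T(152, 6)) = 9626, which is strictly less than the density bound 28880/3 since 6 ∤ 152 (the parts of T(152, 6) cannot all be equal).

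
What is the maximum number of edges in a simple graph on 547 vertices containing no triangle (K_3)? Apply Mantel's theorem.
ex(547, K_3) = ⌊547^2/4⌋ = 74802

Mantel (1907): a triangle-free graph on n vertices has at most ⌊n^2/4⌋ edges, with equality for the complete bipartite graph K_{⌊n/2⌋, ⌈n/2⌉}. For n = 547: ⌊547^2/4⌋ = ⌊299209/4⌋ = 74802. The extremal graph is K_{273, 274}, which has 273·274 = 74802 edges.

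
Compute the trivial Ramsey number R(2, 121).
R(2, 121) = 121

R(2, k) = k for all k ≥ 2: in a 2-colouring of K_k, either some edge is red (a red K_2) or all edges are blue (a blue K_k). And K_{120} coloured all-blue has no blue K_121, so R(2, 121) > 120. Hence R(2, 121) = 121.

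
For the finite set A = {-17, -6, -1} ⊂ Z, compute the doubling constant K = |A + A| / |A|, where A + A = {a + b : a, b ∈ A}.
K = |A + A| / |A| = 6/3 = 2

Enumerate A + A = {a + b : a, b ∈ A}. With |A| = 3, there are |A|^2 = 9 ordered sum pairs; collecting distinct values, A + A = {-34, -23, -18, -12, -7, -2}, so |A + A| = 6. Thus K = 6/3 = 2. For comparison, the minimum possible |A + A| over all 3-element sets is 2·3 − 1 = 5 (so min K = 5/3), attained only by arithmetic progressions.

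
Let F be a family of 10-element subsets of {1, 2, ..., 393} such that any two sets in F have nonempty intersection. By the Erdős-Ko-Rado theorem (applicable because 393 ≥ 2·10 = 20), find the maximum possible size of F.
max |F| = C(392, 9) = 549080409688370560

The Erdős-Ko-Rado theorem states: for n ≥ 2k, an intersecting family of k-subsets of an n-element set has size at most C(n − 1, k − 1), with equality for 'star' families {A ⊆ [n] : |A| = k, i ∈ A} (fix an element i). For n = 393, k = 10: C(392, 9) = 549080409688370560.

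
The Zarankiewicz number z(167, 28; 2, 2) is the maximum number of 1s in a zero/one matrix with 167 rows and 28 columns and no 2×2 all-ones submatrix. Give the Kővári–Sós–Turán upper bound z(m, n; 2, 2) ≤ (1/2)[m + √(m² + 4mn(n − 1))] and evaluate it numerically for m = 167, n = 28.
z(167, 28; 2, 2) ≤ (1/2)[167 + √(167² + 4·167·28·27)] = (1/2)[167 + √532897] = 448.499

Kővári–Sós–Turán: let r_1, ..., r_167 be the row sums and z = Σ r_i the total number of 1s. Each pair of columns can share at most one row with both entries 1 (else a 2×2 all-ones block appears), so Σ_i C(r_i, 2) ≤ C(28, 2) = 378. By convexity Σ_i C(r_i, 2) ≥ 167·C(z/167, 2) = z(z − 167)/(2·167), giving z² − 167z − 167·28·27 ≤ 0 and hence z ≤ (1/2)[167 + √(27889 + 4·126252)] = (1/2)[167 + √532897] ≈ (1/2)(167 + 729.9979) = 448.499.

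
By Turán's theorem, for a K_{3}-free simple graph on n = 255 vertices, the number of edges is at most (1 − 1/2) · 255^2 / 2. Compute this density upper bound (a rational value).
Turán density bound = (1/2) · 255^2/2 = 65025/4 ≈ 16256.25

Turán's theorem: ex(n, K_{r+1}) is achieved by the complete r-partite Turán graph T(n, r) with parts as balanced as possible, and is at most (1 − 1/r) · n^2/2. For r = 2, n = 255: the density bound is (1/2) · 65025/2 = 65025/4 ≈ 16256.25. The integer-valued extremum is e(T(255, 2)) = 16256, which is strictly less than the density bound 65025/4 since 2 ∤ 255 (the parts of T(255, 2) cannot all be equal).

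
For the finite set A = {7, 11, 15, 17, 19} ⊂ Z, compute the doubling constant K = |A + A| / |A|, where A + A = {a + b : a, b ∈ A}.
K = |A + A| / |A| = 11/5

Enumerate A + A = {a + b : a, b ∈ A}. With |A| = 5, there are |A|^2 = 25 ordered sum pairs; collecting distinct values, A + A = {14, 18, 22, 24, 26, 28, 30, 32, 34, 36, 38}, so |A + A| = 11. Thus K = 11/5. For comparison, the minimum possible |A + A| over all 5-element sets is 2·5 − 1 = 9 (so min K = 9/5), attained only by arithmetic progressions.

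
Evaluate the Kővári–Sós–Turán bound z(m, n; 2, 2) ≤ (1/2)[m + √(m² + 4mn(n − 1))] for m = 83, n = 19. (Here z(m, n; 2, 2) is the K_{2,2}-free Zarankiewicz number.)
z(83, 19; 2, 2) ≤ (1/2)[83 + √(83² + 4·83·19·18)] = (1/2)[83 + √120433] = 215.0173

Kővári–Sós–Turán: let r_1, ..., r_83 be the row sums and z = Σ r_i the total number of 1s. Each pair of columns can share at most one row with both entries 1 (else a 2×2 all-ones block appears), so Σ_i C(r_i, 2) ≤ C(19, 2) = 171. By convexity Σ_i C(r_i, 2) ≥ 83·C(z/83, 2) = z(z − 83)/(2·83), giving z² − 83z − 83·19·18 ≤ 0 and hence z ≤ (1/2)[83 + √(6889 + 4·28386)] = (1/2)[83 + √120433] ≈ (1/2)(83 + 347.0346) = 215.0173.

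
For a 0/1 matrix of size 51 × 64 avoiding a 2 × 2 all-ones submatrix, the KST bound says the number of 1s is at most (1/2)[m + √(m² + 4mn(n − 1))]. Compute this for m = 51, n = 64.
z(51, 64; 2, 2) ≤ (1/2)[51 + √(51² + 4·51·64·63)] = (1/2)[51 + √825129] = 479.6831

Kővári–Sós–Turán: let r_1, ..., r_51 be the row sums and z = Σ r_i the total number of 1s. Each pair of columns can share at most one row with both entries 1 (else a 2×2 all-ones block appears), so Σ_i C(r_i, 2) ≤ C(64, 2) = 2016. By convexity Σ_i C(r_i, 2) ≥ 51·C(z/51, 2) = z(z − 51)/(2·51), giving z² − 51z − 51·64·63 ≤ 0 and hence z ≤ (1/2)[51 + √(2601 + 4·205632)] = (1/2)[51 + √825129] ≈ (1/2)(51 + 908.3661) = 479.6831.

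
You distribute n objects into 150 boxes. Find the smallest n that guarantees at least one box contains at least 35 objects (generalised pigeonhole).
n = (35 − 1)·150 + 1 = 5101

By the generalised pigeonhole principle, to guarantee some box contains ≥ r objects we need more than (r − 1) · k objects total. Threshold: n = (r − 1) · k + 1. With r = 35 and k = 150: n = 34 · 150 + 1 = 5100 + 1 = 5101. For n = 5100 = 34 · 150, we can put exactly 34 objects in every box, avoiding 35 in any single one — so 5101 is tight.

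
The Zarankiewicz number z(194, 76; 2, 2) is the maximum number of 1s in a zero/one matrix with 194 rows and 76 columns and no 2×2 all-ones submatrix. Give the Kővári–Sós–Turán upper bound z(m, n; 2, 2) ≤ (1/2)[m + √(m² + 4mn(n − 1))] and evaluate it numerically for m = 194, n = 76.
z(194, 76; 2, 2) ≤ (1/2)[194 + √(194² + 4·194·76·75)] = (1/2)[194 + √4460836] = 1153.0346

Kővári–Sós–Turán: let r_1, ..., r_194 be the row sums and z = Σ r_i the total number of 1s. Each pair of columns can share at most one row with both entries 1 (else a 2×2 all-ones block appears), so Σ_i C(r_i, 2) ≤ C(76, 2) = 2850. By convexity Σ_i C(r_i, 2) ≥ 194·C(z/194, 2) = z(z − 194)/(2·194), giving z² − 194z − 194·76·75 ≤ 0 and hence z ≤ (1/2)[194 + √(37636 + 4·1105800)] = (1/2)[194 + √4460836] ≈ (1/2)(194 + 2112.0691) = 1153.0346.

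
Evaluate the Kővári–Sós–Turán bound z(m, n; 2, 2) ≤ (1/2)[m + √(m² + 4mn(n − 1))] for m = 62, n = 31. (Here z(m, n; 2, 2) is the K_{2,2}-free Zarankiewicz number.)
z(62, 31; 2, 2) ≤ (1/2)[62 + √(62² + 4·62·31·30)] = (1/2)[62 + √234484] = 273.1177

Kővári–Sós–Turán: let r_1, ..., r_62 be the row sums and z = Σ r_i the total number of 1s. Each pair of columns can share at most one row with both entries 1 (else a 2×2 all-ones block appears), so Σ_i C(r_i, 2) ≤ C(31, 2) = 465. By convexity Σ_i C(r_i, 2) ≥ 62·C(z/62, 2) = z(z − 62)/(2·62), giving z² − 62z − 62·31·30 ≤ 0 and hence z ≤ (1/2)[62 + √(3844 + 4·57660)] = (1/2)[62 + √234484] ≈ (1/2)(62 + 484.2355) = 273.1177.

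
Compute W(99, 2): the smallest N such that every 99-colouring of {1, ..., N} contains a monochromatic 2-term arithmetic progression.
W(99, 2) = 99 + 1 = 100

A 2-term AP is any pair of integers, so a monochromatic 2-AP exists iff some colour is used at least twice. With 99 colours, the colouring i ↦ i on {1, ..., 99} uses each colour once, avoiding any monochromatic pair, so W(99, 2) > 99. For {1, ..., 100}, pigeonhole forces two integers of the same colour, which form a monochromatic 2-AP. Hence W(99, 2) = 100.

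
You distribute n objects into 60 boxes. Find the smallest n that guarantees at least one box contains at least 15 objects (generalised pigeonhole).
n = (15 − 1)·60 + 1 = 841

By the generalised pigeonhole principle, to guarantee some box contains ≥ r objects we need more than (r − 1) · k objects total. Threshold: n = (r − 1) · k + 1. With r = 15 and k = 60: n = 14 · 60 + 1 = 840 + 1 = 841. For n = 840 = 14 · 60, we can put exactly 14 objects in every box, avoiding 15 in any single one — so 841 is tight.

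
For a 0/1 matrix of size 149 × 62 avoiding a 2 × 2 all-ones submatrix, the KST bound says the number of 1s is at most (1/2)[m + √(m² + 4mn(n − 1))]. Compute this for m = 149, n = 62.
z(149, 62; 2, 2) ≤ (1/2)[149 + √(149² + 4·149·62·61)] = (1/2)[149 + √2276273] = 828.8661

Kővári–Sós–Turán: let r_1, ..., r_149 be the row sums and z = Σ r_i the total number of 1s. Each pair of columns can share at most one row with both entries 1 (else a 2×2 all-ones block appears), so Σ_i C(r_i, 2) ≤ C(62, 2) = 1891. By convexity Σ_i C(r_i, 2) ≥ 149·C(z/149, 2) = z(z − 149)/(2·149), giving z² − 149z − 149·62·61 ≤ 0 and hence z ≤ (1/2)[149 + √(22201 + 4·563518)] = (1/2)[149 + √2276273] ≈ (1/2)(149 + 1508.7322) = 828.8661.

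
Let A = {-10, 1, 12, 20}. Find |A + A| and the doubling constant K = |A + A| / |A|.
K = |A + A| / |A| = 9/4

Enumerate A + A = {a + b : a, b ∈ A}. With |A| = 4, there are |A|^2 = 16 ordered sum pairs; collecting distinct values, A + A = {-20, -9, 2, 10, 13, 21, 24, 32, 40}, so |A + A| = 9. Thus K = 9/4. For comparison, the minimum possible |A + A| over all 4-element sets is 2·4 − 1 = 7 (so min K = 7/4), attained only by arithmetic progressions.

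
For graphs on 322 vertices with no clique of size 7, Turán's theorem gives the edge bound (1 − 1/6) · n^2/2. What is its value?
Turán density bound = (5/6) · 322^2/2 = 129605/3 ≈ 43201.6667

Turán's theorem: ex(n, K_{r+1}) is achieved by the complete r-partite Turán graph T(n, r) with parts as balanced as possible, and is at most (1 − 1/r) · n^2/2. For r = 6, n = 322: the density bound is (5/6) · 103684/2 = 129605/3 ≈ 43201.6667. The integer-valued extremum is e(T(322, 6)) = 43201, which is strictly less than the density bound 129605/3 since 6 ∤ 322 (the parts of T(322, 6) cannot all be equal).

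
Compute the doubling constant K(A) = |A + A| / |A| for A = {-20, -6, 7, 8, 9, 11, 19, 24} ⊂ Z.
K = |A + A| / |A| = 32/8 = 4

Enumerate A + A = {a + b : a, b ∈ A}. With |A| = 8, there are |A|^2 = 64 ordered sum pairs; collecting distinct values, A + A = {-40, -26, -13, -12, -11, -9, -1, 1, 2, 3, 4, 5, 13, 14, 15, 16, 17, 18, 19, 20, 22, 26, 27, 28, 30, 31, 32, 33, 35, 38, 43, 48}, so |A + A| = 32. Thus K = 32/8 = 4. For comparison, the minimum possible |A + A| over all 8-element sets is 2·8 − 1 = 15 (so min K = 15/8), attained only by arithmetic progressions.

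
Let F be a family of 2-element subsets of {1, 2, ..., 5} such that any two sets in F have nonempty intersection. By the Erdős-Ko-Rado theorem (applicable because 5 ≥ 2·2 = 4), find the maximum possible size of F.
max |F| = C(4, 1) = 4

Erdős-Ko-Rado (1961): when n ≥ 2k, max |F| = C(n−1, k−1). The bound is attained by the star {A : i ∈ A} for any fixed i ∈ [n]. Here C(5−1, 2−1) = C(4, 1) = 4.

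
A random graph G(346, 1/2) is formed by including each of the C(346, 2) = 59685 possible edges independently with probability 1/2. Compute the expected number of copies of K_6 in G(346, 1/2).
E[# K_6] = C(346, 6) · (1/2)^C(6, 2) = 2281370098854 / 2^15 = 1140685049427/16384 ≈ 69621890.223816

For each 6-subset S of vertices (there are C(346, 6) = 2281370098854 such S), let X_S = 1 if S induces a K_6 (all C(6, 2) = 15 edges present). Then P(X_S = 1) = (1/2)^15 = 1/32768. By linearity of expectation, E[# K_6] = C(346, 6) · (1/2)^15 = 2281370098854 / 32768 = 1140685049427/16384 ≈ 69621890.223816.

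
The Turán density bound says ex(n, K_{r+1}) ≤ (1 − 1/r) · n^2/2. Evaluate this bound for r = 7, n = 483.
Turán density bound = (6/7) · 483^2/2 = 99981

Turán's theorem: ex(n, K_{r+1}) is achieved by the complete r-partite Turán graph T(n, r) with parts as balanced as possible, and is at most (1 − 1/r) · n^2/2. For r = 7, n = 483: the density bound is (6/7) · 233289/2 = 99981. Since 7 ∣ 483, the Turán graph T(483, 7) has parts of equal size 69, and its edge count e(T(483, 7)) = 99981 attains the density bound exactly.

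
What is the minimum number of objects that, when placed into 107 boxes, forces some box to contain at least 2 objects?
n = (2 − 1)·107 + 1 = 108

By the generalised pigeonhole principle, to guarantee some box contains ≥ r objects we need more than (r − 1) · k objects total. Threshold: n = (r − 1) · k + 1. With r = 2 and k = 107: n = 1 · 107 + 1 = 107 + 1 = 108. For n = 107 = 1 · 107, we can put exactly 1 objects in every box, avoiding 2 in any single one — so 108 is tight.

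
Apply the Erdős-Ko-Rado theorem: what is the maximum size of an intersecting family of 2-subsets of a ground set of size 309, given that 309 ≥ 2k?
max |F| = C(308, 1) = 308

Erdős-Ko-Rado (1961): when n ≥ 2k, max |F| = C(n−1, k−1). The bound is attained by the star {A : i ∈ A} for any fixed i ∈ [n]. Here C(309−1, 2−1) = C(308, 1) = 308.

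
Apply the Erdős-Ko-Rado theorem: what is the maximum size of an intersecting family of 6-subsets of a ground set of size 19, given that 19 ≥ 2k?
max |F| = C(18, 5) = 8568

Erdős-Ko-Rado (1961): when n ≥ 2k, max |F| = C(n−1, k−1). The bound is attained by the star {A : i ∈ A} for any fixed i ∈ [n]. Here C(19−1, 6−1) = C(18, 5) = 8568.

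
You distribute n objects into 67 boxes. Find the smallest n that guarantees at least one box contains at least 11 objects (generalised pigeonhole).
n = (11 − 1)·67 + 1 = 671

By the generalised pigeonhole principle, to guarantee some box contains ≥ r objects we need more than (r − 1) · k objects total. Threshold: n = (r − 1) · k + 1. With r = 11 and k = 67: n = 10 · 67 + 1 = 670 + 1 = 671. For n = 670 = 10 · 67, we can put exactly 10 objects in every box, avoiding 11 in any single one — so 671 is tight.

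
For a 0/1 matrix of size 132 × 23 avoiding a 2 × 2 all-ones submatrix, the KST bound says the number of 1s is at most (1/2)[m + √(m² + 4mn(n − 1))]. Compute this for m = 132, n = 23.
z(132, 23; 2, 2) ≤ (1/2)[132 + √(132² + 4·132·23·22)] = (1/2)[132 + √284592] = 332.7358

Kővári–Sós–Turán: let r_1, ..., r_132 be the row sums and z = Σ r_i the total number of 1s. Each pair of columns can share at most one row with both entries 1 (else a 2×2 all-ones block appears), so Σ_i C(r_i, 2) ≤ C(23, 2) = 253. By convexity Σ_i C(r_i, 2) ≥ 132·C(z/132, 2) = z(z − 132)/(2·132), giving z² − 132z − 132·23·22 ≤ 0 and hence z ≤ (1/2)[132 + √(17424 + 4·66792)] = (1/2)[132 + √284592] ≈ (1/2)(132 + 533.4716) = 332.7358.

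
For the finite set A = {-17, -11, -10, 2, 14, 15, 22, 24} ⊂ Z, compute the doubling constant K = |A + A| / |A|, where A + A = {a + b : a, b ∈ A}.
K = |A + A| / |A| = 33/8

Enumerate A + A = {a + b : a, b ∈ A}. With |A| = 8, there are |A|^2 = 64 ordered sum pairs; collecting distinct values, A + A = {-34, -28, -27, -22, -21, -20, -15, -9, -8, -3, -2, 3, 4, 5, 7, 11, 12, 13, 14, 16, 17, 24, 26, 28, 29, 30, 36, 37, 38, 39, 44, 46, 48}, so |A + A| = 33. Thus K = 33/8. For comparison, the minimum possible |A + A| over all 8-element sets is 2·8 − 1 = 15 (so min K = 15/8), attained only by arithmetic progressions.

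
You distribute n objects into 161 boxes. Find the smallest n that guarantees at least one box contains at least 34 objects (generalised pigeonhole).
n = (34 − 1)·161 + 1 = 5314

By the generalised pigeonhole principle, to guarantee some box contains ≥ r objects we need more than (r − 1) · k objects total. Threshold: n = (r − 1) · k + 1. With r = 34 and k = 161: n = 33 · 161 + 1 = 5313 + 1 = 5314. For n = 5313 = 33 · 161, we can put exactly 33 objects in every box, avoiding 34 in any single one — so 5314 is tight.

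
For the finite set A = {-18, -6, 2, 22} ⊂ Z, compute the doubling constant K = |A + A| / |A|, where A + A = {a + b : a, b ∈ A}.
K = |A + A| / |A| = 9/4

Enumerate A + A = {a + b : a, b ∈ A}. With |A| = 4, there are |A|^2 = 16 ordered sum pairs; collecting distinct values, A + A = {-36, -24, -16, -12, -4, 4, 16, 24, 44}, so |A + A| = 9. Thus K = 9/4. For comparison, the minimum possible |A + A| over all 4-element sets is 2·4 − 1 = 7 (so min K = 7/4), attained only by arithmetic progressions.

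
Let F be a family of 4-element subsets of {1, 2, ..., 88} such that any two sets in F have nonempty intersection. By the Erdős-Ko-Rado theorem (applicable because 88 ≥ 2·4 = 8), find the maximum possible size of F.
max |F| = C(87, 3) = 105995

The Erdős-Ko-Rado theorem states: for n ≥ 2k, an intersecting family of k-subsets of an n-element set has size at most C(n − 1, k − 1), with equality for 'star' families {A ⊆ [n] : |A| = k, i ∈ A} (fix an element i). For n = 88, k = 4: C(87, 3) = 105995.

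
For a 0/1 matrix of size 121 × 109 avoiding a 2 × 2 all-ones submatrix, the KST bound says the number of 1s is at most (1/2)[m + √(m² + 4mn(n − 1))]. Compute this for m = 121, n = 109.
z(121, 109; 2, 2) ≤ (1/2)[121 + √(121² + 4·121·109·108)] = (1/2)[121 + √5712289] = 1255.5198

Kővári–Sós–Turán: let r_1, ..., r_121 be the row sums and z = Σ r_i the total number of 1s. Each pair of columns can share at most one row with both entries 1 (else a 2×2 all-ones block appears), so Σ_i C(r_i, 2) ≤ C(109, 2) = 5886. By convexity Σ_i C(r_i, 2) ≥ 121·C(z/121, 2) = z(z − 121)/(2·121), giving z² − 121z − 121·109·108 ≤ 0 and hence z ≤ (1/2)[121 + √(14641 + 4·1424412)] = (1/2)[121 + √5712289] ≈ (1/2)(121 + 2390.0395) = 1255.5198.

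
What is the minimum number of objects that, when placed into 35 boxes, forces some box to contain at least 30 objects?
n = (30 − 1)·35 + 1 = 1016

By the generalised pigeonhole principle, to guarantee some box contains ≥ r objects we need more than (r − 1) · k objects total. Threshold: n = (r − 1) · k + 1. With r = 30 and k = 35: n = 29 · 35 + 1 = 1015 + 1 = 1016. For n = 1015 = 29 · 35, we can put exactly 29 objects in every box, avoiding 30 in any single one — so 1016 is tight.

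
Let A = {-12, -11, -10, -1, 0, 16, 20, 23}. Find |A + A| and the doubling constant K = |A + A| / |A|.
K = |A + A| / |A| = 33/8

Enumerate A + A = {a + b : a, b ∈ A}. With |A| = 8, there are |A|^2 = 64 ordered sum pairs; collecting distinct values, A + A = {-24, -23, -22, -21, -20, -13, -12, -11, -10, -2, -1, 0, 4, 5, 6, 8, 9, 10, 11, 12, 13, 15, 16, 19, 20, 22, 23, 32, 36, 39, 40, 43, 46}, so |A + A| = 33. Thus K = 33/8. For comparison, the minimum possible |A + A| over all 8-element sets is 2·8 − 1 = 15 (so min K = 15/8), attained only by arithmetic progressions.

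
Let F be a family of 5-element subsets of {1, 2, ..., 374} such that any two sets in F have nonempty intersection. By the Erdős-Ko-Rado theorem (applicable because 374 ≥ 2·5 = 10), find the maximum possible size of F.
max |F| = C(373, 4) = 793626505

The Erdős-Ko-Rado theorem states: for n ≥ 2k, an intersecting family of k-subsets of an n-element set has size at most C(n − 1, k − 1), with equality for 'star' families {A ⊆ [n] : |A| = k, i ∈ A} (fix an element i). For n = 374, k = 5: C(373, 4) = 793626505.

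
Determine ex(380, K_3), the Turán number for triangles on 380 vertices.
ex(380, K_3) = ⌊380^2/4⌋ = 36100

Mantel (1907): a triangle-free graph on n vertices has at most ⌊n^2/4⌋ edges, with equality for the complete bipartite graph K_{⌊n/2⌋, ⌈n/2⌉}. For n = 380: ⌊380^2/4⌋ = ⌊144400/4⌋ = 36100. The extremal graph is K_{190, 190}, which has 190·190 = 36100 edges.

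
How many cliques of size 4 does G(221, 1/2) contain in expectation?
E[# K_4] = C(221, 4) · (1/2)^C(4, 2) = 96717335 / 2^6 = 1511208.359375

For each 4-subset S of vertices (there are C(221, 4) = 96717335 such S), let X_S = 1 if S induces a K_4 (all C(4, 2) = 6 edges present). Then P(X_S = 1) = (1/2)^6 = 1/64. By linearity of expectation, E[# K_4] = C(221, 4) · (1/2)^6 = 96717335 / 64 = 1511208.359375.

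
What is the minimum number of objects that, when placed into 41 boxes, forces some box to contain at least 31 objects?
n = (31 − 1)·41 + 1 = 1231

By the generalised pigeonhole principle, to guarantee some box contains ≥ r objects we need more than (r − 1) · k objects total. Threshold: n = (r − 1) · k + 1. With r = 31 and k = 41: n = 30 · 41 + 1 = 1230 + 1 = 1231. For n = 1230 = 30 · 41, we can put exactly 30 objects in every box, avoiding 31 in any single one — so 1231 is tight.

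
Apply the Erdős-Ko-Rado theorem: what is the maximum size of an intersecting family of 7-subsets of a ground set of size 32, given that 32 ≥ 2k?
max |F| = C(31, 6) = 736281

Erdős-Ko-Rado (1961): when n ≥ 2k, max |F| = C(n−1, k−1). The bound is attained by the star {A : i ∈ A} for any fixed i ∈ [n]. Here C(32−1, 7−1) = C(31, 6) = 736281.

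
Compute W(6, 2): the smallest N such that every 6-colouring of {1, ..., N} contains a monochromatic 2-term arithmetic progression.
W(6, 2) = 6 + 1 = 7

A 2-term AP is any pair of integers, so a monochromatic 2-AP exists iff some colour is used at least twice. With 6 colours, the colouring i ↦ i on {1, ..., 6} uses each colour once, avoiding any monochromatic pair, so W(6, 2) > 6. For {1, ..., 7}, pigeonhole forces two integers of the same colour, which form a monochromatic 2-AP. Hence W(6, 2) = 7.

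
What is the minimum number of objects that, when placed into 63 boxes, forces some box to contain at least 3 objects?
n = (3 − 1)·63 + 1 = 127

By the generalised pigeonhole principle, to guarantee some box contains ≥ r objects we need more than (r − 1) · k objects total. Threshold: n = (r − 1) · k + 1. With r = 3 and k = 63: n = 2 · 63 + 1 = 126 + 1 = 127. For n = 126 = 2 · 63, we can put exactly 2 objects in every box, avoiding 3 in any single one — so 127 is tight.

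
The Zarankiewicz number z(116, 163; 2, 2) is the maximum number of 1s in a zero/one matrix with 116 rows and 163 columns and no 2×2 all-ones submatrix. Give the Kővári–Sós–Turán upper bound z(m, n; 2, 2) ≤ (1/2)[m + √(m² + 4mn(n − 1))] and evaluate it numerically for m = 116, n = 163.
z(116, 163; 2, 2) ≤ (1/2)[116 + √(116² + 4·116·163·162)] = (1/2)[116 + √12265840] = 1809.1311

Kővári–Sós–Turán: let r_1, ..., r_116 be the row sums and z = Σ r_i the total number of 1s. Each pair of columns can share at most one row with both entries 1 (else a 2×2 all-ones block appears), so Σ_i C(r_i, 2) ≤ C(163, 2) = 13203. By convexity Σ_i C(r_i, 2) ≥ 116·C(z/116, 2) = z(z − 116)/(2·116), giving z² − 116z − 116·163·162 ≤ 0 and hence z ≤ (1/2)[116 + √(13456 + 4·3063096)] = (1/2)[116 + √12265840] ≈ (1/2)(116 + 3502.2621) = 1809.1311.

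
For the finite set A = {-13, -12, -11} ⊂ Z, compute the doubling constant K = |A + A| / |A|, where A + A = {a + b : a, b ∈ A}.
K = |A + A| / |A| = 5/3

Enumerate A + A = {a + b : a, b ∈ A}. With |A| = 3, there are |A|^2 = 9 ordered sum pairs; collecting distinct values, A + A = {-26, -25, -24, -23, -22}, so |A + A| = 5. Thus K = 5/3. Here |A + A| = 2|A| − 1 = 5, the minimum possible — so K = 5/3 is minimal, which holds iff A is an arithmetic progression.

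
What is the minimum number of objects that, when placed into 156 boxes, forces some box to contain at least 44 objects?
n = (44 − 1)·156 + 1 = 6709

By the generalised pigeonhole principle, to guarantee some box contains ≥ r objects we need more than (r − 1) · k objects total. Threshold: n = (r − 1) · k + 1. With r = 44 and k = 156: n = 43 · 156 + 1 = 6708 + 1 = 6709. For n = 6708 = 43 · 156, we can put exactly 43 objects in every box, avoiding 44 in any single one — so 6709 is tight.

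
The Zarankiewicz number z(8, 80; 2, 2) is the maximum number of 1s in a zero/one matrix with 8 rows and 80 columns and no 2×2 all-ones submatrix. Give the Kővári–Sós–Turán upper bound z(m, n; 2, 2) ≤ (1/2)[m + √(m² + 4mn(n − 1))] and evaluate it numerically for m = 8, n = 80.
z(8, 80; 2, 2) ≤ (1/2)[8 + √(8² + 4·8·80·79)] = (1/2)[8 + √202304] = 228.8911

Kővári–Sós–Turán: let r_1, ..., r_8 be the row sums and z = Σ r_i the total number of 1s. Each pair of columns can share at most one row with both entries 1 (else a 2×2 all-ones block appears), so Σ_i C(r_i, 2) ≤ C(80, 2) = 3160. By convexity Σ_i C(r_i, 2) ≥ 8·C(z/8, 2) = z(z − 8)/(2·8), giving z² − 8z − 8·80·79 ≤ 0 and hence z ≤ (1/2)[8 + √(64 + 4·50560)] = (1/2)[8 + √202304] ≈ (1/2)(8 + 449.7822) = 228.8911.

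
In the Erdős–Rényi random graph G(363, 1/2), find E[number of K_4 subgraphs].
E[# K_4] = C(363, 4) · (1/2)^C(4, 2) = 711563490 / 2^6 = 355781745/32 = 11118179.53125

For each 4-subset S of vertices (there are C(363, 4) = 711563490 such S), let X_S = 1 if S induces a K_4 (all C(4, 2) = 6 edges present). Then P(X_S = 1) = (1/2)^6 = 1/64. By linearity of expectation, E[# K_4] = C(363, 4) · (1/2)^6 = 711563490 / 64 = 355781745/32 = 11118179.53125.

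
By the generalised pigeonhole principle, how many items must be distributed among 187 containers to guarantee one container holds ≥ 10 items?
n = (10 − 1)·187 + 1 = 1684

By the generalised pigeonhole principle, to guarantee some box contains ≥ r objects we need more than (r − 1) · k objects total. Threshold: n = (r − 1) · k + 1. With r = 10 and k = 187: n = 9 · 187 + 1 = 1683 + 1 = 1684. For n = 1683 = 9 · 187, we can put exactly 9 objects in every box, avoiding 10 in any single one — so 1684 is tight.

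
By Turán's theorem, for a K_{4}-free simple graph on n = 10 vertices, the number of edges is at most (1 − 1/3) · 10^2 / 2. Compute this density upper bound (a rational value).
Turán density bound = (2/3) · 10^2/2 = 100/3 ≈ 33.3333

Turán's theorem: ex(n, K_{r+1}) is achieved by the complete r-partite Turán graph T(n, r) with parts as balanced as possible, and is at most (1 − 1/r) · n^2/2. For r = 3, n = 10: the density bound is (2/3) · 100/2 = 100/3 ≈ 33.3333. The integer-valued extremum is e(T(10, 3)) = 33, which is strictly less than the density bound 100/3 since 3 ∤ 10 (the parts of T(10, 3) cannot all be equal).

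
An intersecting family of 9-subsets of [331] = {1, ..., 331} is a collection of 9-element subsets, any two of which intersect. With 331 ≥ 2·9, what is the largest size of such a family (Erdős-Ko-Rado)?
max |F| = C(330, 8) = 3202280747619525

The Erdős-Ko-Rado theorem states: for n ≥ 2k, an intersecting family of k-subsets of an n-element set has size at most C(n − 1, k − 1), with equality for 'star' families {A ⊆ [n] : |A| = k, i ∈ A} (fix an element i). For n = 331, k = 9: C(330, 8) = 3202280747619525.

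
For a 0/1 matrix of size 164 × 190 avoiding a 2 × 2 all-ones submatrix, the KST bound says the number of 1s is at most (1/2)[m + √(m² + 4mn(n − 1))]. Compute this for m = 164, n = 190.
z(164, 190; 2, 2) ≤ (1/2)[164 + √(164² + 4·164·190·189)] = (1/2)[164 + √23583856] = 2510.1606

Kővári–Sós–Turán: let r_1, ..., r_164 be the row sums and z = Σ r_i the total number of 1s. Each pair of columns can share at most one row with both entries 1 (else a 2×2 all-ones block appears), so Σ_i C(r_i, 2) ≤ C(190, 2) = 17955. By convexity Σ_i C(r_i, 2) ≥ 164·C(z/164, 2) = z(z − 164)/(2·164), giving z² − 164z − 164·190·189 ≤ 0 and hence z ≤ (1/2)[164 + √(26896 + 4·5889240)] = (1/2)[164 + √23583856] ≈ (1/2)(164 + 4856.3212) = 2510.1606.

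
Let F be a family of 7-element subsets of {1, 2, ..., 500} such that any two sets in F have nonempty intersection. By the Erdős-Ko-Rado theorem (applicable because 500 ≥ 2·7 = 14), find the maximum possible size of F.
max |F| = C(499, 6) = 20804994486276

Erdős-Ko-Rado (1961): when n ≥ 2k, max |F| = C(n−1, k−1). The bound is attained by the star {A : i ∈ A} for any fixed i ∈ [n]. Here C(500−1, 7−1) = C(499, 6) = 20804994486276.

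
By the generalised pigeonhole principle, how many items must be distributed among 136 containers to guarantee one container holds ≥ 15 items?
n = (15 − 1)·136 + 1 = 1905

By the generalised pigeonhole principle, to guarantee some box contains ≥ r objects we need more than (r − 1) · k objects total. Threshold: n = (r − 1) · k + 1. With r = 15 and k = 136: n = 14 · 136 + 1 = 1904 + 1 = 1905. For n = 1904 = 14 · 136, we can put exactly 14 objects in every box, avoiding 15 in any single one — so 1905 is tight.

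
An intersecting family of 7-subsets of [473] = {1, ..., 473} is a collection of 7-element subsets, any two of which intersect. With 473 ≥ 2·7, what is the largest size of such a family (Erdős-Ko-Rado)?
max |F| = C(472, 6) = 14875235279268

The Erdős-Ko-Rado theorem states: for n ≥ 2k, an intersecting family of k-subsets of an n-element set has size at most C(n − 1, k − 1), with equality for 'star' families {A ⊆ [n] : |A| = k, i ∈ A} (fix an element i). For n = 473, k = 7: C(472, 6) = 14875235279268.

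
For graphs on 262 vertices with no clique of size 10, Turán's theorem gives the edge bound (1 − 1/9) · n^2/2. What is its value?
Turán density bound = (8/9) · 262^2/2 = 274576/9 ≈ 30508.4444

Turán's theorem: ex(n, K_{r+1}) is achieved by the complete r-partite Turán graph T(n, r) with parts as balanced as possible, and is at most (1 − 1/r) · n^2/2. For r = 9, n = 262: the density bound is (8/9) · 68644/2 = 274576/9 ≈ 30508.4444. The integer-valued extremum is e(T(262, 9)) = 30508, which is strictly less than the density bound 274576/9 since 9 ∤ 262 (the parts of T(262, 9) cannot all be equal).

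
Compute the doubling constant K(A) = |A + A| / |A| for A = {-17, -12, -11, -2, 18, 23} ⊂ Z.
K = |A + A| / |A| = 20/6 = 10/3

Enumerate A + A = {a + b : a, b ∈ A}. With |A| = 6, there are |A|^2 = 36 ordered sum pairs; collecting distinct values, A + A = {-34, -29, -28, -24, -23, -22, -19, -14, -13, -4, 1, 6, 7, 11, 12, 16, 21, 36, 41, 46}, so |A + A| = 20. Thus K = 20/6 = 10/3. For comparison, the minimum possible |A + A| over all 6-element sets is 2·6 − 1 = 11 (so min K = 11/6), attained only by arithmetic progressions.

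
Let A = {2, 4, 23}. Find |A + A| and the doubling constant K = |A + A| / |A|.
K = |A + A| / |A| = 6/3 = 2

Enumerate A + A = {a + b : a, b ∈ A}. With |A| = 3, there are |A|^2 = 9 ordered sum pairs; collecting distinct values, A + A = {4, 6, 8, 25, 27, 46}, so |A + A| = 6. Thus K = 6/3 = 2. For comparison, the minimum possible |A + A| over all 3-element sets is 2·3 − 1 = 5 (so min K = 5/3), attained only by arithmetic progressions.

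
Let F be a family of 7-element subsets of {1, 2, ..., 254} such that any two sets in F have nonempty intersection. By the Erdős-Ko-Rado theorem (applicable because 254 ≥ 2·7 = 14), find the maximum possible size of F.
max |F| = C(253, 6) = 343125759900

Erdős-Ko-Rado (1961): when n ≥ 2k, max |F| = C(n−1, k−1). The bound is attained by the star {A : i ∈ A} for any fixed i ∈ [n]. Here C(254−1, 7−1) = C(253, 6) = 343125759900.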